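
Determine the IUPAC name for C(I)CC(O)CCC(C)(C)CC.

1-iodo-6,6-dimethyloctan-3-ol

The longest carbon chain that includes the –OH group has 8 carbons, so the parent hydride is octane.
The highest-priority functional group is an alcohol (–OH), so the name ends in -ol.
Choose the numbering such that numbering from this end puts the hydroxyl group at C-3 rather than C-6.
This places the hydroxyl at C-3; an iodo group at C-1; two methyl groups at C-6.
Prefixes are listed alphabetically: iodo, methyl.
The name is 1-iodo-6,6-dimethyloctan-3-ol.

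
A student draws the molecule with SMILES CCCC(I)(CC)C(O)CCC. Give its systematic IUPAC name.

Counting along the main chain through the –OH group gives 8 carbons: the parent is octane.
An alcohol (–OH) is the principal characteristic group, giving the suffix -ol.
The numbering direction is chosen so that numbering from this end puts the hydroxyl group at C-4 rather than C-5.
This places the hydroxyl at C-4; an ethyl group at C-5; an iodo group at C-5.
Substituent prefixes are cited in alphabetical order (multiplying prefixes like di-/tri- are ignored for ordering).
Putting it together: 5-ethyl-5-iodooctan-4-ol.

5-ethyl-5-iodooctan-4-ol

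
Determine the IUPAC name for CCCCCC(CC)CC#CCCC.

7-ethyldodec-4-yne

The longest carbon chain that includes the multiple bond has 12 carbons, so the parent hydride is dodecane.
There is one C≡C triple bond, indicated by the ending -yne.
Number the chain so that numbering from this end puts the triple bond at C-4 rather than C-8.
This places the triple bond between C-4 and C-5; an ethyl group at C-7.
Assembling the pieces gives 7-ethyldodec-4-yne.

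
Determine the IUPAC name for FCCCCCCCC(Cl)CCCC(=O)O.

The longest carbon chain that includes the –COOH group has 12 carbons, so the parent hydride is dodecane.
The principal characteristic group is a carboxylic acid (terminal –COOH), named with the suffix -oic acid.
The numbering direction is chosen so that the carboxylic acid carbon is C-1 by definition.
This places a chloro group at C-5; a fluoro group at C-12.
Prefixes are listed alphabetically: chloro, fluoro.
Assembling the pieces gives 5-chloro-12-fluorododecanoic acid.

5-chloro-12-fluorododecanoic acid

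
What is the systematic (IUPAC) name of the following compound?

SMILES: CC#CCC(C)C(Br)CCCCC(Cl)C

Counting along the main chain through the multiple bond gives 12 carbons: the parent is dodecane.
There is one C≡C triple bond, indicated by the ending -yne.
The numbering direction is chosen so that numbering from this end puts the triple bond at C-2 rather than C-10.
That gives the triple bond between C-2 and C-3; a bromo group at C-6; a chloro group at C-11; a methyl group at C-5.
Prefixes are listed alphabetically: bromo, chloro, methyl.
Assembling the pieces gives 6-bromo-11-chloro-5-methyldodec-2-yne.

6-bromo-11-chloro-5-methyldodec-2-yne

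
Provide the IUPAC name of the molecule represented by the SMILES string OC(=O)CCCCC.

hexanoic acid

Counting along the main chain through the –COOH group gives 6 carbons: the parent is hexane.
The highest-priority functional group is a carboxylic acid (terminal –COOH), so the name ends in -oic acid.
The numbering direction is chosen so that the carboxylic acid carbon is C-1 by definition.
Putting it together: hexanoic acid.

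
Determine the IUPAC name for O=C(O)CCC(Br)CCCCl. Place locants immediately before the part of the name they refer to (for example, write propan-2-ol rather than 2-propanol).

4-bromo-7-chloroheptanoic acid

The longest chain bearing the –COOH group is 7 carbons long (heptane).
A carboxylic acid (terminal –COOH) is the principal characteristic group, giving the suffix -oic acid.
Number the chain so that the carboxylic acid carbon is C-1 by definition.
That gives a bromo group at C-4; a chloro group at C-7.
The substituents are ordered alphabetically, ignoring any di-/tri- multipliers.
The name is 4-bromo-7-chloroheptanoic acid.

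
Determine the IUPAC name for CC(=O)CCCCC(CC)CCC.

The longest carbon chain that includes the carbonyl has 10 carbons, so the parent hydride is decane.
A ketone (C=O on an internal carbon) is the principal characteristic group, giving the suffix -one.
The numbering direction is chosen so that numbering from this end puts the carbonyl group at C-2 rather than C-9.
That gives the carbonyl at C-2; an ethyl group at C-7.
Putting it together: 7-ethyldecan-2-one.

7-ethyldecan-2-one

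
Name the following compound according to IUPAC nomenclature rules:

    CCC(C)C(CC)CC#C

4-ethyl-5-methylhept-1-yne

The longest carbon chain that includes the multiple bond has 7 carbons, so the parent hydride is heptane.
The chain contains a C≡C triple bond, so the unsaturation ending is -yne.
Number the chain so that numbering from this end puts the triple bond at C-1 rather than C-6.
That gives the triple bond between C-1 and C-2; an ethyl group at C-4; a methyl group at C-5.
Prefixes are listed alphabetically: ethyl, methyl.
Assembling the pieces gives 4-ethyl-5-methylhept-1-yne.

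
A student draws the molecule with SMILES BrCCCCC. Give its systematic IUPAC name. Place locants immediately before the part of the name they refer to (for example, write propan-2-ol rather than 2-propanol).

The longest carbon chain is 5 atoms: the parent is pentane.
The numbering direction is chosen so that the substituent locant set {1} is lower than {5} at the first point of difference.
With this numbering: a bromo group at C-1.
The name is 1-bromopentane.

1-bromopentane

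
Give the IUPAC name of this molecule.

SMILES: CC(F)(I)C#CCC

The longest chain bearing the multiple bond is 6 carbons long (hexane).
The chain contains a C≡C triple bond, so the unsaturation ending is -yne.
Choose the numbering such that the substituent locant set {2,2} is lower than {5,5} at the first point of difference.
That gives the triple bond between C-3 and C-4; a fluoro group at C-2; an iodo group at C-2.
Substituent prefixes are cited in alphabetical order (multiplying prefixes like di-/tri- are ignored for ordering).
Putting it together: 2-fluoro-2-iodohex-3-yne.

2-fluoro-2-iodohex-3-yne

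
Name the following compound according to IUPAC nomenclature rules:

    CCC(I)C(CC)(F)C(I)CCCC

4-ethyl-4-fluoro-3,5-diiodononane

The parent chain contains 9 carbons (nonane).
The numbering direction is chosen so that the substituent locant set {3,4,4,5} is lower than {5,6,6,7} at the first point of difference.
This places an ethyl group at C-4; a fluoro group at C-4; iodo groups at C-3 and C-5.
The substituents are ordered alphabetically, ignoring any di-/tri- multipliers.
Putting it together: 4-ethyl-4-fluoro-3,5-diiodononane.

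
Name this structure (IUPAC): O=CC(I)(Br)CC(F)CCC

2-bromo-4-fluoro-2-iodoheptanal

Counting along the main chain through the –CHO group gives 7 carbons: the parent is heptane.
An aldehyde (terminal –CHO) is the principal characteristic group, giving the suffix -al.
Choose the numbering such that the aldehyde carbon is C-1 by definition.
With this numbering: a bromo group at C-2; a fluoro group at C-4; an iodo group at C-2.
The substituents are ordered alphabetically, ignoring any di-/tri- multipliers.
Putting it together: 2-bromo-4-fluoro-2-iodoheptanal.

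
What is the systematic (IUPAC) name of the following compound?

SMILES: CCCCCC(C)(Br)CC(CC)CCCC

The parent chain contains 12 carbons (dodecane).
Choose the numbering such that the substituent locant set {5,7,7} is lower than {6,6,8} at the first point of difference.
With this numbering: a bromo group at C-7; an ethyl group at C-5; a methyl group at C-7.
Substituent prefixes are cited in alphabetical order (multiplying prefixes like di-/tri- are ignored for ordering).
Putting it together: 7-bromo-5-ethyl-7-methyldodecane.

7-bromo-5-ethyl-7-methyldodecane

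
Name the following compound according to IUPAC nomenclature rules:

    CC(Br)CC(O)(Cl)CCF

5-bromo-3-chloro-1-fluorohexan-3-ol

The longest carbon chain that includes the –OH group has 6 carbons, so the parent hydride is hexane.
The highest-priority functional group is an alcohol (–OH), so the name ends in -ol.
Choose the numbering such that numbering from this end puts the hydroxyl group at C-3 rather than C-4.
With this numbering: the hydroxyl at C-3; a bromo group at C-5; a chloro group at C-3; a fluoro group at C-1.
Substituent prefixes are cited in alphabetical order (multiplying prefixes like di-/tri- are ignored for ordering).
The name is 5-bromo-3-chloro-1-fluorohexan-3-ol.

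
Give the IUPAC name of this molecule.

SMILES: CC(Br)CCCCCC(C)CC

2-bromo-8-methyldecane

The longest carbon chain is 10 atoms: the parent is decane.
Number the chain so that the substituent locant set {2,8} is lower than {3,9} at the first point of difference.
With this numbering: a bromo group at C-2; a methyl group at C-8.
Prefixes are listed alphabetically: bromo, methyl.
Assembling the pieces gives 2-bromo-8-methyldecane.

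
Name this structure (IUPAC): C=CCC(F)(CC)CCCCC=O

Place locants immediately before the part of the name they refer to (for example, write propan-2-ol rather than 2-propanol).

6-ethyl-6-fluoronon-8-enal

The longest chain bearing the –CHO group and the multiple bond is 9 carbons long (nonane).
The highest-priority functional group is an aldehyde (terminal –CHO), so the name ends in -al.
There is one C=C double bond, indicated by the ending -ene.
Number the chain so that the aldehyde carbon is C-1 by definition.
That gives the double bond between C-8 and C-9; an ethyl group at C-6; a fluoro group at C-6.
Substituent prefixes are cited in alphabetical order (multiplying prefixes like di-/tri- are ignored for ordering).
Putting it together: 6-ethyl-6-fluoronon-8-enal.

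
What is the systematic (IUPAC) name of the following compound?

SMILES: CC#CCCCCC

oct-2-yne

The longest carbon chain that includes the multiple bond has 8 carbons, so the parent hydride is octane.
The chain contains a C≡C triple bond, so the unsaturation ending is -yne.
Number the chain so that numbering from this end puts the triple bond at C-2 rather than C-6.
This places the triple bond between C-2 and C-3.
The name is oct-2-yne.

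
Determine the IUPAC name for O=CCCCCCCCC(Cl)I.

9-chloro-9-iodononanal

The longest chain bearing the –CHO group is 9 carbons long (nonane).
The highest-priority functional group is an aldehyde (terminal –CHO), so the name ends in -al.
The numbering direction is chosen so that the aldehyde carbon is C-1 by definition.
This places a chloro group at C-9; an iodo group at C-9.
The substituents are ordered alphabetically, ignoring any di-/tri- multipliers.
Assembling the pieces gives 9-chloro-9-iodononanal.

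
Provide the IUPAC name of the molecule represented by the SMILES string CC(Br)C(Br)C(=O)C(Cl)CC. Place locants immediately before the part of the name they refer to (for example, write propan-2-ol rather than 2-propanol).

The longest chain bearing the carbonyl is 7 carbons long (heptane).
The principal characteristic group is a ketone (C=O on an internal carbon), named with the suffix -one.
The numbering direction is chosen so that the substituent locant set {2,3,5} is lower than {3,5,6} at the first point of difference.
This places the carbonyl at C-4; bromo groups at C-2 and C-3; a chloro group at C-5.
Substituent prefixes are cited in alphabetical order (multiplying prefixes like di-/tri- are ignored for ordering).
The name is 2,3-dibromo-5-chloroheptan-4-one.

2,3-dibromo-5-chloroheptan-4-one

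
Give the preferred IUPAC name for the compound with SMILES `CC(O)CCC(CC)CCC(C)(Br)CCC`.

Counting along the main chain through the –OH group gives 11 carbons: the parent is undecane.
The principal characteristic group is an alcohol (–OH), named with the suffix -ol.
Choose the numbering such that numbering from this end puts the hydroxyl group at C-2 rather than C-10.
This places the hydroxyl at C-2; a bromo group at C-8; an ethyl group at C-5; a methyl group at C-8.
Prefixes are listed alphabetically: bromo, ethyl, methyl.
Assembling the pieces gives 8-bromo-5-ethyl-8-methylundecan-2-ol.

8-bromo-5-ethyl-8-methylundecan-2-ol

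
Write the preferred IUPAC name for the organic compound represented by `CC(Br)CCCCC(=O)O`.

The longest carbon chain that includes the –COOH group has 7 carbons, so the parent hydride is heptane.
A carboxylic acid (terminal –COOH) is the principal characteristic group, giving the suffix -oic acid.
Number the chain so that the carboxylic acid carbon is C-1 by definition.
That gives a bromo group at C-6.
The name is 6-bromoheptanoic acid.

6-bromoheptanoic acid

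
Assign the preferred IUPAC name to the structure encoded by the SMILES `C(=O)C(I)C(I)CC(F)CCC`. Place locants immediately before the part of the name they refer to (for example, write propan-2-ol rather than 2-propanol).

5-fluoro-2,3-diiodooctanal

Counting along the main chain through the –CHO group gives 8 carbons: the parent is octane.
The highest-priority functional group is an aldehyde (terminal –CHO), so the name ends in -al.
Choose the numbering such that the aldehyde carbon is C-1 by definition.
That gives a fluoro group at C-5; iodo groups at C-2 and C-3.
The substituents are ordered alphabetically, ignoring any di-/tri- multipliers.
The name is 5-fluoro-2,3-diiodooctanal.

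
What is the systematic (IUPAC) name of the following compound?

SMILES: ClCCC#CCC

The longest chain bearing the multiple bond is 6 carbons long (hexane).
The chain contains a C≡C triple bond, so the unsaturation ending is -yne.
Number the chain so that the substituent locant set {1} is lower than {6} at the first point of difference.
That gives the triple bond between C-3 and C-4; a chloro group at C-1.
Putting it together: 1-chlorohex-3-yne.

1-chlorohex-3-yne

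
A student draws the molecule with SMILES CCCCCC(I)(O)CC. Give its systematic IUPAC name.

The longest carbon chain that includes the –OH group has 8 carbons, so the parent hydride is octane.
An alcohol (–OH) is the principal characteristic group, giving the suffix -ol.
The numbering direction is chosen so that numbering from this end puts the hydroxyl group at C-3 rather than C-6.
This places the hydroxyl at C-3; an iodo group at C-3.
The name is 3-iodooctan-3-ol.

3-iodooctan-3-ol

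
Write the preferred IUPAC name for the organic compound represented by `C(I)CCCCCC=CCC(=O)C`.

The longest chain bearing the carbonyl and the multiple bond is 11 carbons long (undecane).
A ketone (C=O on an internal carbon) is the principal characteristic group, giving the suffix -one.
A C=C double bond in the chain gives the infix -ene-.
Choose the numbering such that numbering from this end puts the carbonyl group at C-2 rather than C-10.
With this numbering: the carbonyl at C-2; the double bond between C-4 and C-5; an iodo group at C-11.
The name is 11-iodoundec-4-en-2-one.

11-iodoundec-4-en-2-one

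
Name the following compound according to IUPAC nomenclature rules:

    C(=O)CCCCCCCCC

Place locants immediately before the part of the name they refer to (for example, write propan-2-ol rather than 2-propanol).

decanal

Counting along the main chain through the –CHO group gives 10 carbons: the parent is decane.
An aldehyde (terminal –CHO) is the principal characteristic group, giving the suffix -al.
Choose the numbering such that the aldehyde carbon is C-1 by definition.
Putting it together: decanal.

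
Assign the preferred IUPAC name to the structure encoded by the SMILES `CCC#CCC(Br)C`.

6-bromohept-3-yne

The longest carbon chain that includes the multiple bond has 7 carbons, so the parent hydride is heptane.
There is one C≡C triple bond, indicated by the ending -yne.
The numbering direction is chosen so that numbering from this end puts the triple bond at C-3 rather than C-4.
With this numbering: the triple bond between C-3 and C-4; a bromo group at C-6.
Putting it together: 6-bromohept-3-yne.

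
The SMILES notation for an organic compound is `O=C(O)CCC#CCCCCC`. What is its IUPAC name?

The longest carbon chain that includes the –COOH group and the multiple bond has 10 carbons, so the parent hydride is decane.
The highest-priority functional group is a carboxylic acid (terminal –COOH), so the name ends in -oic acid.
There is one C≡C triple bond, indicated by the ending -yne.
The numbering direction is chosen so that the carboxylic acid carbon is C-1 by definition.
With this numbering: the triple bond between C-4 and C-5.
Assembling the pieces gives dec-4-ynoic acid.

dec-4-ynoic acid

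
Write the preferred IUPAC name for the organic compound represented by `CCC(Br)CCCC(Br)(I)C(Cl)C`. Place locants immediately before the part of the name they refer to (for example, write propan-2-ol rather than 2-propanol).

The parent chain contains 9 carbons (nonane).
Choose the numbering such that the substituent locant set {2,3,3,7} is lower than {3,7,7,8} at the first point of difference.
With this numbering: bromo groups at C-3 and C-7; a chloro group at C-2; an iodo group at C-3.
The substituents are ordered alphabetically, ignoring any di-/tri- multipliers.
Assembling the pieces gives 3,7-dibromo-2-chloro-3-iodononane.

3,7-dibromo-2-chloro-3-iodononane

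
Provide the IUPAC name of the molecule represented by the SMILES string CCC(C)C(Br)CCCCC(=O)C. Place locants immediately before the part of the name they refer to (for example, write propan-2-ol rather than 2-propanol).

7-bromo-8-methyldecan-2-one

Counting along the main chain through the carbonyl gives 10 carbons: the parent is decane.
A ketone (C=O on an internal carbon) is the principal characteristic group, giving the suffix -one.
Number the chain so that numbering from this end puts the carbonyl group at C-2 rather than C-9.
With this numbering: the carbonyl at C-2; a bromo group at C-7; a methyl group at C-8.
Prefixes are listed alphabetically: bromo, methyl.
Putting it together: 7-bromo-8-methyldecan-2-one.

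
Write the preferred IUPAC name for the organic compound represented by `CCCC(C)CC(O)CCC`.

6-methylnonan-4-ol

The longest chain bearing the –OH group is 9 carbons long (nonane).
The principal characteristic group is an alcohol (–OH), named with the suffix -ol.
The numbering direction is chosen so that numbering from this end puts the hydroxyl group at C-4 rather than C-6.
This places the hydroxyl at C-4; a methyl group at C-6.
Putting it together: 6-methylnonan-4-ol.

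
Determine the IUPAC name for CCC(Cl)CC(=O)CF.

4-chloro-1-fluorohexan-2-one

The longest chain bearing the carbonyl is 6 carbons long (hexane).
A ketone (C=O on an internal carbon) is the principal characteristic group, giving the suffix -one.
The numbering direction is chosen so that numbering from this end puts the carbonyl group at C-2 rather than C-5.
With this numbering: the carbonyl at C-2; a chloro group at C-4; a fluoro group at C-1.
Prefixes are listed alphabetically: chloro, fluoro.
Putting it together: 4-chloro-1-fluorohexan-2-one.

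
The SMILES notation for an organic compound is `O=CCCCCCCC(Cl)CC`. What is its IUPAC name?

8-chlorodecanal

The longest chain bearing the –CHO group is 10 carbons long (decane).
The principal characteristic group is an aldehyde (terminal –CHO), named with the suffix -al.
Number the chain so that the aldehyde carbon is C-1 by definition.
With this numbering: a chloro group at C-8.
Assembling the pieces gives 8-chlorodecanal.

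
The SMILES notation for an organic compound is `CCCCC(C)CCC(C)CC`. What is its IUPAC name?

3,6-dimethyldecane

The longest carbon chain is 10 atoms: the parent is decane.
Number the chain so that the substituent locant set {3,6} is lower than {5,8} at the first point of difference.
This places methyl groups at C-3 and C-6.
The name is 3,6-dimethyldecane.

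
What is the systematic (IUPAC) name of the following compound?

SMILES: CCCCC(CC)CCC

4-ethyloctane

The longest carbon chain is 8 atoms: the parent is octane.
Choose the numbering such that the substituent locant set {4} is lower than {5} at the first point of difference.
This places an ethyl group at C-4.
The name is 4-ethyloctane.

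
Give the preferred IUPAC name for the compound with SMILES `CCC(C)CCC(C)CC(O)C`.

Counting along the main chain through the –OH group gives 9 carbons: the parent is nonane.
The principal characteristic group is an alcohol (–OH), named with the suffix -ol.
The numbering direction is chosen so that numbering from this end puts the hydroxyl group at C-2 rather than C-8.
That gives the hydroxyl at C-2; methyl groups at C-4 and C-7.
Assembling the pieces gives 4,7-dimethylnonan-2-ol.

4,7-dimethylnonan-2-ol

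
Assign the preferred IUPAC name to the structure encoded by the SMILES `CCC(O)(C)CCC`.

The longest carbon chain that includes the –OH group has 6 carbons, so the parent hydride is hexane.
An alcohol (–OH) is the principal characteristic group, giving the suffix -ol.
Number the chain so that numbering from this end puts the hydroxyl group at C-3 rather than C-4.
That gives the hydroxyl at C-3; a methyl group at C-3.
Putting it together: 3-methylhexan-3-ol.

3-methylhexan-3-ol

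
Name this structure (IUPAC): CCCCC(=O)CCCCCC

The longest carbon chain that includes the carbonyl has 11 carbons, so the parent hydride is undecane.
A ketone (C=O on an internal carbon) is the principal characteristic group, giving the suffix -one.
Number the chain so that numbering from this end puts the carbonyl group at C-5 rather than C-7.
With this numbering: the carbonyl at C-5.
The name is undecan-5-one.

undecan-5-one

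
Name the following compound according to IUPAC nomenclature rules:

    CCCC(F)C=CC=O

The longest carbon chain that includes the –CHO group and the multiple bond has 7 carbons, so the parent hydride is heptane.
The highest-priority functional group is an aldehyde (terminal –CHO), so the name ends in -al.
A C=C double bond in the chain gives the infix -ene-.
Number the chain so that the aldehyde carbon is C-1 by definition.
With this numbering: the double bond between C-2 and C-3; a fluoro group at C-4.
The name is 4-fluorohept-2-enal.

4-fluorohept-2-enal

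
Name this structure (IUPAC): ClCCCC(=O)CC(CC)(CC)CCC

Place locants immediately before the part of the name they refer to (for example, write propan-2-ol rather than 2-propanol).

The longest carbon chain that includes the carbonyl has 9 carbons, so the parent hydride is nonane.
The principal characteristic group is a ketone (C=O on an internal carbon), named with the suffix -one.
The numbering direction is chosen so that numbering from this end puts the carbonyl group at C-4 rather than C-6.
That gives the carbonyl at C-4; a chloro group at C-1; two ethyl groups at C-6.
Prefixes are listed alphabetically: chloro, ethyl.
Putting it together: 1-chloro-6,6-diethylnonan-4-one.

1-chloro-6,6-diethylnonan-4-one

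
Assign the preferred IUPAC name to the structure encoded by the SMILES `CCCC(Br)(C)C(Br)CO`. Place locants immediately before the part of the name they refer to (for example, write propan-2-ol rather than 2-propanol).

Counting along the main chain through the –OH group gives 6 carbons: the parent is hexane.
The principal characteristic group is an alcohol (–OH), named with the suffix -ol.
Number the chain so that numbering from this end puts the hydroxyl group at C-1 rather than C-6.
With this numbering: the hydroxyl at C-1; bromo groups at C-2 and C-3; a methyl group at C-3.
Substituent prefixes are cited in alphabetical order (multiplying prefixes like di-/tri- are ignored for ordering).
The name is 2,3-dibromo-3-methylhexan-1-ol.

2,3-dibromo-3-methylhexan-1-ol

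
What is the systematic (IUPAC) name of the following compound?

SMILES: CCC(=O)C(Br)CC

The longest carbon chain that includes the carbonyl has 6 carbons, so the parent hydride is hexane.
The principal characteristic group is a ketone (C=O on an internal carbon), named with the suffix -one.
The numbering direction is chosen so that numbering from this end puts the carbonyl group at C-3 rather than C-4.
With this numbering: the carbonyl at C-3; a bromo group at C-4.
The name is 4-bromohexan-3-one.

4-bromohexan-3-one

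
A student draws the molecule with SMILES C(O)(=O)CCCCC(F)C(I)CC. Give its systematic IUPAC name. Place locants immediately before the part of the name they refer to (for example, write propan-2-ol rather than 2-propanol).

6-fluoro-7-iodononanoic acid

Counting along the main chain through the –COOH group gives 9 carbons: the parent is nonane.
The highest-priority functional group is a carboxylic acid (terminal –COOH), so the name ends in -oic acid.
Choose the numbering such that the carboxylic acid carbon is C-1 by definition.
This places a fluoro group at C-6; an iodo group at C-7.
Prefixes are listed alphabetically: fluoro, iodo.
Assembling the pieces gives 6-fluoro-7-iodononanoic acid.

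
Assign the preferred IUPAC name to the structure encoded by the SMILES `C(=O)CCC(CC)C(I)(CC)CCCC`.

4,5-diethyl-5-iodononanal

The longest chain bearing the –CHO group is 9 carbons long (nonane).
The principal characteristic group is an aldehyde (terminal –CHO), named with the suffix -al.
The numbering direction is chosen so that the aldehyde carbon is C-1 by definition.
This places ethyl groups at C-4 and C-5; an iodo group at C-5.
The substituents are ordered alphabetically, ignoring any di-/tri- multipliers.
Assembling the pieces gives 4,5-diethyl-5-iodononanal.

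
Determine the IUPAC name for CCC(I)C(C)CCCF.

1-fluoro-5-iodo-4-methylheptane

The longest carbon chain is 7 atoms: the parent is heptane.
Number the chain so that the substituent locant set {1,4,5} is lower than {3,4,7} at the first point of difference.
That gives a fluoro group at C-1; an iodo group at C-5; a methyl group at C-4.
Prefixes are listed alphabetically: fluoro, iodo, methyl.
Putting it together: 1-fluoro-5-iodo-4-methylheptane.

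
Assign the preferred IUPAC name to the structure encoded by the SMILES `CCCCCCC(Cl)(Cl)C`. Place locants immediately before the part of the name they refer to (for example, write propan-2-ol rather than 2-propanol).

The longest carbon chain is 8 atoms: the parent is octane.
The numbering direction is chosen so that the substituent locant set {2,2} is lower than {7,7} at the first point of difference.
That gives two chloro groups at C-2.
Putting it together: 2,2-dichlorooctane.

2,2-dichlorooctane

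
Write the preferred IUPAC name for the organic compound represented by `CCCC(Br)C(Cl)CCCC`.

The longest continuous carbon chain has 9 atoms, so the parent hydride is nonane.
Choose the numbering such that the substituent locant set {4,5} is lower than {5,6} at the first point of difference.
With this numbering: a bromo group at C-4; a chloro group at C-5.
Prefixes are listed alphabetically: bromo, chloro.
Putting it together: 4-bromo-5-chlorononane.

4-bromo-5-chlorononane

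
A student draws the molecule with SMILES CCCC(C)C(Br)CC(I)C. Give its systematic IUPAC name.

4-bromo-2-iodo-5-methyloctane

The longest carbon chain is 8 atoms: the parent is octane.
Choose the numbering such that the substituent locant set {2,4,5} is lower than {4,5,7} at the first point of difference.
That gives a bromo group at C-4; an iodo group at C-2; a methyl group at C-5.
The substituents are ordered alphabetically, ignoring any di-/tri- multipliers.
Assembling the pieces gives 4-bromo-2-iodo-5-methyloctane.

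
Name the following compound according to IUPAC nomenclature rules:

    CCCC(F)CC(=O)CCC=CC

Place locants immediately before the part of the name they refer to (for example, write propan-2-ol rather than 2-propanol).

The longest chain bearing the carbonyl and the multiple bond is 11 carbons long (undecane).
The highest-priority functional group is a ketone (C=O on an internal carbon), so the name ends in -one.
A C=C double bond in the chain gives the infix -ene-.
The numbering direction is chosen so that numbering from this end puts the double bond at C-2 rather than C-9.
With this numbering: the carbonyl at C-6; the double bond between C-2 and C-3; a fluoro group at C-8.
Assembling the pieces gives 8-fluoroundec-2-en-6-one.

8-fluoroundec-2-en-6-one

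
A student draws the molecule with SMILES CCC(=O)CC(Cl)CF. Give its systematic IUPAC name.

The longest carbon chain that includes the carbonyl has 6 carbons, so the parent hydride is hexane.
The highest-priority functional group is a ketone (C=O on an internal carbon), so the name ends in -one.
Choose the numbering such that numbering from this end puts the carbonyl group at C-3 rather than C-4.
This places the carbonyl at C-3; a chloro group at C-5; a fluoro group at C-6.
Prefixes are listed alphabetically: chloro, fluoro.
Putting it together: 5-chloro-6-fluorohexan-3-one.

5-chloro-6-fluorohexan-3-one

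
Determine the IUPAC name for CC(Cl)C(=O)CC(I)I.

The longest chain bearing the carbonyl is 5 carbons long (pentane).
The highest-priority functional group is a ketone (C=O on an internal carbon), so the name ends in -one.
The numbering direction is chosen so that the substituent locant set {1,1,4} is lower than {2,5,5} at the first point of difference.
With this numbering: the carbonyl at C-3; a chloro group at C-4; two iodo groups at C-1.
The substituents are ordered alphabetically, ignoring any di-/tri- multipliers.
Putting it together: 4-chloro-1,1-diiodopentan-3-one.

4-chloro-1,1-diiodopentan-3-one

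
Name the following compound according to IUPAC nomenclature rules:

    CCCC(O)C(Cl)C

2-chlorohexan-3-ol

The longest carbon chain that includes the –OH group has 6 carbons, so the parent hydride is hexane.
An alcohol (–OH) is the principal characteristic group, giving the suffix -ol.
The numbering direction is chosen so that numbering from this end puts the hydroxyl group at C-3 rather than C-4.
This places the hydroxyl at C-3; a chloro group at C-2.
Putting it together: 2-chlorohexan-3-ol.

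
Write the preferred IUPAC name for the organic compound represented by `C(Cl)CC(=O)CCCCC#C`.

The longest carbon chain that includes the carbonyl and the multiple bond has 9 carbons, so the parent hydride is nonane.
The principal characteristic group is a ketone (C=O on an internal carbon), named with the suffix -one.
A C≡C triple bond in the chain gives the infix -yne-.
Choose the numbering such that numbering from this end puts the carbonyl group at C-3 rather than C-7.
With this numbering: the carbonyl at C-3; the triple bond between C-8 and C-9; a chloro group at C-1.
Assembling the pieces gives 1-chloronon-8-yn-3-one.

1-chloronon-8-yn-3-one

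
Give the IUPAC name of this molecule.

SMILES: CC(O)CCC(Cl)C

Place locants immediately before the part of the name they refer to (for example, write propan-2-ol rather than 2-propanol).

5-chlorohexan-2-ol

The longest carbon chain that includes the –OH group has 6 carbons, so the parent hydride is hexane.
The highest-priority functional group is an alcohol (–OH), so the name ends in -ol.
Number the chain so that numbering from this end puts the hydroxyl group at C-2 rather than C-5.
This places the hydroxyl at C-2; a chloro group at C-5.
Putting it together: 5-chlorohexan-2-ol.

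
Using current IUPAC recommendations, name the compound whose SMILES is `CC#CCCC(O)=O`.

hex-4-ynoic acid

Counting along the main chain through the –COOH group and the multiple bond gives 6 carbons: the parent is hexane.
A carboxylic acid (terminal –COOH) is the principal characteristic group, giving the suffix -oic acid.
A C≡C triple bond in the chain gives the infix -yne-.
Number the chain so that the carboxylic acid carbon is C-1 by definition.
With this numbering: the triple bond between C-4 and C-5.
Putting it together: hex-4-ynoic acid.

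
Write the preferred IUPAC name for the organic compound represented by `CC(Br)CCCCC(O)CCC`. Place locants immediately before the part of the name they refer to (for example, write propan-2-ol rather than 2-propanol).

Counting along the main chain through the –OH group gives 10 carbons: the parent is decane.
The highest-priority functional group is an alcohol (–OH), so the name ends in -ol.
Choose the numbering such that numbering from this end puts the hydroxyl group at C-4 rather than C-7.
With this numbering: the hydroxyl at C-4; a bromo group at C-9.
Assembling the pieces gives 9-bromodecan-4-ol.

9-bromodecan-4-ol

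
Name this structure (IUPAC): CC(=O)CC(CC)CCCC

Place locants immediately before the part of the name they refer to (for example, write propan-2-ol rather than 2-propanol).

Counting along the main chain through the carbonyl gives 8 carbons: the parent is octane.
A ketone (C=O on an internal carbon) is the principal characteristic group, giving the suffix -one.
The numbering direction is chosen so that numbering from this end puts the carbonyl group at C-2 rather than C-7.
This places the carbonyl at C-2; an ethyl group at C-4.
Assembling the pieces gives 4-ethyloctan-2-one.

4-ethyloctan-2-one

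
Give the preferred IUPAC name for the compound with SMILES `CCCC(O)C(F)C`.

2-fluorohexan-3-ol

The longest chain bearing the –OH group is 6 carbons long (hexane).
The principal characteristic group is an alcohol (–OH), named with the suffix -ol.
Choose the numbering such that numbering from this end puts the hydroxyl group at C-3 rather than C-4.
With this numbering: the hydroxyl at C-3; a fluoro group at C-2.
Assembling the pieces gives 2-fluorohexan-3-ol.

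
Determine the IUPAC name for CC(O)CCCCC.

heptan-2-ol

Counting along the main chain through the –OH group gives 7 carbons: the parent is heptane.
An alcohol (–OH) is the principal characteristic group, giving the suffix -ol.
Number the chain so that numbering from this end puts the hydroxyl group at C-2 rather than C-6.
That gives the hydroxyl at C-2.
Assembling the pieces gives heptan-2-ol.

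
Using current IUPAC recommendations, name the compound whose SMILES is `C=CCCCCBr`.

The longest carbon chain that includes the multiple bond has 6 carbons, so the parent hydride is hexane.
A C=C double bond in the chain gives the infix -ene-.
Choose the numbering such that numbering from this end puts the double bond at C-1 rather than C-5.
This places the double bond between C-1 and C-2; a bromo group at C-6.
Putting it together: 6-bromohex-1-ene.

6-bromohex-1-ene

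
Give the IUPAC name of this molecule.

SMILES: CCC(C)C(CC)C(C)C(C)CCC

4-ethyl-3,5,6-trimethylnonane

The longest continuous carbon chain has 9 atoms, so the parent hydride is nonane.
Number the chain so that the substituent locant set {3,4,5,6} is lower than {4,5,6,7} at the first point of difference.
This places an ethyl group at C-4; methyl groups at C-3 and C-5 and C-6.
Prefixes are listed alphabetically: ethyl, methyl.
Assembling the pieces gives 4-ethyl-3,5,6-trimethylnonane.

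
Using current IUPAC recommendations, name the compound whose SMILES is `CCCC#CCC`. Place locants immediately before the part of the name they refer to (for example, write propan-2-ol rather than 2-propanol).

The longest carbon chain that includes the multiple bond has 7 carbons, so the parent hydride is heptane.
The chain contains a C≡C triple bond, so the unsaturation ending is -yne.
The numbering direction is chosen so that numbering from this end puts the triple bond at C-3 rather than C-4.
This places the triple bond between C-3 and C-4.
Assembling the pieces gives hept-3-yne.

hept-3-yne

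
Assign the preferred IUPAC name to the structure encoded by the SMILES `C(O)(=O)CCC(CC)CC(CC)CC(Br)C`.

The longest carbon chain that includes the –COOH group has 9 carbons, so the parent hydride is nonane.
A carboxylic acid (terminal –COOH) is the principal characteristic group, giving the suffix -oic acid.
Choose the numbering such that the carboxylic acid carbon is C-1 by definition.
With this numbering: a bromo group at C-8; ethyl groups at C-4 and C-6.
The substituents are ordered alphabetically, ignoring any di-/tri- multipliers.
Putting it together: 8-bromo-4,6-diethylnonanoic acid.

8-bromo-4,6-diethylnonanoic acid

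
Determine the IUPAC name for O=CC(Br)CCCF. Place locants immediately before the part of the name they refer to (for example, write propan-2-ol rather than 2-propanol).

The longest carbon chain that includes the –CHO group has 5 carbons, so the parent hydride is pentane.
The highest-priority functional group is an aldehyde (terminal –CHO), so the name ends in -al.
The numbering direction is chosen so that the aldehyde carbon is C-1 by definition.
This places a bromo group at C-2; a fluoro group at C-5.
Prefixes are listed alphabetically: bromo, fluoro.
Assembling the pieces gives 2-bromo-5-fluoropentanal.

2-bromo-5-fluoropentanal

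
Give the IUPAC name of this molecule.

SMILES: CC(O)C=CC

pent-3-en-2-ol

Counting along the main chain through the –OH group and the multiple bond gives 5 carbons: the parent is pentane.
An alcohol (–OH) is the principal characteristic group, giving the suffix -ol.
There is one C=C double bond, indicated by the ending -ene.
Choose the numbering such that numbering from this end puts the hydroxyl group at C-2 rather than C-4.
That gives the hydroxyl at C-2; the double bond between C-3 and C-4.
The name is pent-3-en-2-ol.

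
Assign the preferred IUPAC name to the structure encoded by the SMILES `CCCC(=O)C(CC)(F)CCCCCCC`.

The longest carbon chain that includes the carbonyl has 12 carbons, so the parent hydride is dodecane.
A ketone (C=O on an internal carbon) is the principal characteristic group, giving the suffix -one.
Choose the numbering such that numbering from this end puts the carbonyl group at C-4 rather than C-9.
That gives the carbonyl at C-4; an ethyl group at C-5; a fluoro group at C-5.
Prefixes are listed alphabetically: ethyl, fluoro.
The name is 5-ethyl-5-fluorododecan-4-one.

5-ethyl-5-fluorododecan-4-one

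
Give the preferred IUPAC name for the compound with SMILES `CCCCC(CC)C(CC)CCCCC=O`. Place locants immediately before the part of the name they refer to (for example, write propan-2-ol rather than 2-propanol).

6,7-diethylundecanal

The longest carbon chain that includes the –CHO group has 11 carbons, so the parent hydride is undecane.
The principal characteristic group is an aldehyde (terminal –CHO), named with the suffix -al.
The numbering direction is chosen so that the aldehyde carbon is C-1 by definition.
That gives ethyl groups at C-6 and C-7.
Putting it together: 6,7-diethylundecanal.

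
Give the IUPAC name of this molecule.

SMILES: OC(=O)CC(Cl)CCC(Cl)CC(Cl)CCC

Counting along the main chain through the –COOH group gives 11 carbons: the parent is undecane.
A carboxylic acid (terminal –COOH) is the principal characteristic group, giving the suffix -oic acid.
The numbering direction is chosen so that the carboxylic acid carbon is C-1 by definition.
This places chloro groups at C-3 and C-6 and C-8.
Putting it together: 3,6,8-trichloroundecanoic acid.

3,6,8-trichloroundecanoic acid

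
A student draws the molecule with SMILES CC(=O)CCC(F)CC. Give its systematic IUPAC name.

5-fluoroheptan-2-one

Counting along the main chain through the carbonyl gives 7 carbons: the parent is heptane.
The principal characteristic group is a ketone (C=O on an internal carbon), named with the suffix -one.
The numbering direction is chosen so that numbering from this end puts the carbonyl group at C-2 rather than C-6.
This places the carbonyl at C-2; a fluoro group at C-5.
Putting it together: 5-fluoroheptan-2-one.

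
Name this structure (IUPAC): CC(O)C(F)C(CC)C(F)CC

4-ethyl-3,5-difluoroheptan-2-ol

The longest carbon chain that includes the –OH group has 7 carbons, so the parent hydride is heptane.
The principal characteristic group is an alcohol (–OH), named with the suffix -ol.
Choose the numbering such that numbering from this end puts the hydroxyl group at C-2 rather than C-6.
That gives the hydroxyl at C-2; an ethyl group at C-4; fluoro groups at C-3 and C-5.
Prefixes are listed alphabetically: ethyl, fluoro.
Assembling the pieces gives 4-ethyl-3,5-difluoroheptan-2-ol.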